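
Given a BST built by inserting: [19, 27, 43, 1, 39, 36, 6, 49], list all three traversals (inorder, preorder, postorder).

Tree insertion order: [19, 27, 43, 1, 39, 36, 6, 49]
Tree (level-order array): [19, 1, 27, None, 6, None, 43, None, None, 39, 49, 36]
Inorder (L, root, R): [1, 6, 19, 27, 36, 39, 43, 49]
Preorder (root, L, R): [19, 1, 6, 27, 43, 39, 36, 49]
Postorder (L, R, root): [6, 1, 36, 39, 49, 43, 27, 19]


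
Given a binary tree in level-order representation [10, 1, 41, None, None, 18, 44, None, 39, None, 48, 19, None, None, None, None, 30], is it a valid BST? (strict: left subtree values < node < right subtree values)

Level-order array: [10, 1, 41, None, None, 18, 44, None, 39, None, 48, 19, None, None, None, None, 30]
Validate using subtree bounds (lo, hi): at each node, require lo < value < hi,
then recurse left with hi=value and right with lo=value.
Preorder trace (stopping at first violation):
  at node 10 with bounds (-inf, +inf): OK
  at node 1 with bounds (-inf, 10): OK
  at node 41 with bounds (10, +inf): OK
  at node 18 with bounds (10, 41): OK
  at node 39 with bounds (18, 41): OK
  at node 19 with bounds (18, 39): OK
  at node 30 with bounds (19, 39): OK
  at node 44 with bounds (41, +inf): OK
  at node 48 with bounds (44, +inf): OK
No violation found at any node.
Result: Valid BST


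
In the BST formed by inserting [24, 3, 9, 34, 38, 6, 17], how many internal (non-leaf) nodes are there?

Tree built from: [24, 3, 9, 34, 38, 6, 17]
Tree (level-order array): [24, 3, 34, None, 9, None, 38, 6, 17]
Rule: An internal node has at least one child.
Per-node child counts:
  node 24: 2 child(ren)
  node 3: 1 child(ren)
  node 9: 2 child(ren)
  node 6: 0 child(ren)
  node 17: 0 child(ren)
  node 34: 1 child(ren)
  node 38: 0 child(ren)
Matching nodes: [24, 3, 9, 34]
Count of internal (non-leaf) nodes: 4


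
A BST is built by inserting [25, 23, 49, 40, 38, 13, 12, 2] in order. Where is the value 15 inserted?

Starting tree (level order): [25, 23, 49, 13, None, 40, None, 12, None, 38, None, 2]
Insertion path: 25 -> 23 -> 13
Result: insert 15 as right child of 13
Final tree (level order): [25, 23, 49, 13, None, 40, None, 12, 15, 38, None, 2]


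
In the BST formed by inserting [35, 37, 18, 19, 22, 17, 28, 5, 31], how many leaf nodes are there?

Tree built from: [35, 37, 18, 19, 22, 17, 28, 5, 31]
Tree (level-order array): [35, 18, 37, 17, 19, None, None, 5, None, None, 22, None, None, None, 28, None, 31]
Rule: A leaf has 0 children.
Per-node child counts:
  node 35: 2 child(ren)
  node 18: 2 child(ren)
  node 17: 1 child(ren)
  node 5: 0 child(ren)
  node 19: 1 child(ren)
  node 22: 1 child(ren)
  node 28: 1 child(ren)
  node 31: 0 child(ren)
  node 37: 0 child(ren)
Matching nodes: [5, 31, 37]
Count of leaf nodes: 3


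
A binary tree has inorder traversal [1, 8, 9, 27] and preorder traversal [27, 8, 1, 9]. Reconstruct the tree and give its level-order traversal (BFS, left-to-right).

Inorder:  [1, 8, 9, 27]
Preorder: [27, 8, 1, 9]
Algorithm: preorder visits root first, so consume preorder in order;
for each root, split the current inorder slice at that value into
left-subtree inorder and right-subtree inorder, then recurse.
Recursive splits:
  root=27; inorder splits into left=[1, 8, 9], right=[]
  root=8; inorder splits into left=[1], right=[9]
  root=1; inorder splits into left=[], right=[]
  root=9; inorder splits into left=[], right=[]
Reconstructed level-order: [27, 8, 1, 9]


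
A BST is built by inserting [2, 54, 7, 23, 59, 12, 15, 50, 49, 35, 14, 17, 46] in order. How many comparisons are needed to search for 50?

Search path for 50: 2 -> 54 -> 7 -> 23 -> 50
Found: True
Comparisons: 5


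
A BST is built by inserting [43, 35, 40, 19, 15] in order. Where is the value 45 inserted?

Starting tree (level order): [43, 35, None, 19, 40, 15]
Insertion path: 43
Result: insert 45 as right child of 43
Final tree (level order): [43, 35, 45, 19, 40, None, None, 15]


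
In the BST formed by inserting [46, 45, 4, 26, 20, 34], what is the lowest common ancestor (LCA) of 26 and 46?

Tree insertion order: [46, 45, 4, 26, 20, 34]
Tree (level-order array): [46, 45, None, 4, None, None, 26, 20, 34]
In a BST, the LCA of p=26, q=46 is the first node v on the
root-to-leaf path with p <= v <= q (go left if both < v, right if both > v).
Walk from root:
  at 46: 26 <= 46 <= 46, this is the LCA
LCA = 46


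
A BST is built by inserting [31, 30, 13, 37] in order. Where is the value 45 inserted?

Starting tree (level order): [31, 30, 37, 13]
Insertion path: 31 -> 37
Result: insert 45 as right child of 37
Final tree (level order): [31, 30, 37, 13, None, None, 45]


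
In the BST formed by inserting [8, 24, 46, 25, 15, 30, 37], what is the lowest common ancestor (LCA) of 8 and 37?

Tree insertion order: [8, 24, 46, 25, 15, 30, 37]
Tree (level-order array): [8, None, 24, 15, 46, None, None, 25, None, None, 30, None, 37]
In a BST, the LCA of p=8, q=37 is the first node v on the
root-to-leaf path with p <= v <= q (go left if both < v, right if both > v).
Walk from root:
  at 8: 8 <= 8 <= 37, this is the LCA
LCA = 8


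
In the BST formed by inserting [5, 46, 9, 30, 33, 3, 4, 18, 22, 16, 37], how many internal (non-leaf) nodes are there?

Tree built from: [5, 46, 9, 30, 33, 3, 4, 18, 22, 16, 37]
Tree (level-order array): [5, 3, 46, None, 4, 9, None, None, None, None, 30, 18, 33, 16, 22, None, 37]
Rule: An internal node has at least one child.
Per-node child counts:
  node 5: 2 child(ren)
  node 3: 1 child(ren)
  node 4: 0 child(ren)
  node 46: 1 child(ren)
  node 9: 1 child(ren)
  node 30: 2 child(ren)
  node 18: 2 child(ren)
  node 16: 0 child(ren)
  node 22: 0 child(ren)
  node 33: 1 child(ren)
  node 37: 0 child(ren)
Matching nodes: [5, 3, 46, 9, 30, 18, 33]
Count of internal (non-leaf) nodes: 7


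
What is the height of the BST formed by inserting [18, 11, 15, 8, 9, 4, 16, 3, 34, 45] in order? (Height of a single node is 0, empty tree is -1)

Insertion order: [18, 11, 15, 8, 9, 4, 16, 3, 34, 45]
Tree (level-order array): [18, 11, 34, 8, 15, None, 45, 4, 9, None, 16, None, None, 3]
Compute height bottom-up (empty subtree = -1):
  height(3) = 1 + max(-1, -1) = 0
  height(4) = 1 + max(0, -1) = 1
  height(9) = 1 + max(-1, -1) = 0
  height(8) = 1 + max(1, 0) = 2
  height(16) = 1 + max(-1, -1) = 0
  height(15) = 1 + max(-1, 0) = 1
  height(11) = 1 + max(2, 1) = 3
  height(45) = 1 + max(-1, -1) = 0
  height(34) = 1 + max(-1, 0) = 1
  height(18) = 1 + max(3, 1) = 4
Height = 4


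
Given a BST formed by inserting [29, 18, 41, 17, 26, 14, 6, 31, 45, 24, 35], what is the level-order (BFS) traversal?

Tree insertion order: [29, 18, 41, 17, 26, 14, 6, 31, 45, 24, 35]
Tree (level-order array): [29, 18, 41, 17, 26, 31, 45, 14, None, 24, None, None, 35, None, None, 6]
BFS from the root, enqueuing left then right child of each popped node:
  queue [29] -> pop 29, enqueue [18, 41], visited so far: [29]
  queue [18, 41] -> pop 18, enqueue [17, 26], visited so far: [29, 18]
  queue [41, 17, 26] -> pop 41, enqueue [31, 45], visited so far: [29, 18, 41]
  queue [17, 26, 31, 45] -> pop 17, enqueue [14], visited so far: [29, 18, 41, 17]
  queue [26, 31, 45, 14] -> pop 26, enqueue [24], visited so far: [29, 18, 41, 17, 26]
  queue [31, 45, 14, 24] -> pop 31, enqueue [35], visited so far: [29, 18, 41, 17, 26, 31]
  queue [45, 14, 24, 35] -> pop 45, enqueue [none], visited so far: [29, 18, 41, 17, 26, 31, 45]
  queue [14, 24, 35] -> pop 14, enqueue [6], visited so far: [29, 18, 41, 17, 26, 31, 45, 14]
  queue [24, 35, 6] -> pop 24, enqueue [none], visited so far: [29, 18, 41, 17, 26, 31, 45, 14, 24]
  queue [35, 6] -> pop 35, enqueue [none], visited so far: [29, 18, 41, 17, 26, 31, 45, 14, 24, 35]
  queue [6] -> pop 6, enqueue [none], visited so far: [29, 18, 41, 17, 26, 31, 45, 14, 24, 35, 6]
Result: [29, 18, 41, 17, 26, 31, 45, 14, 24, 35, 6]


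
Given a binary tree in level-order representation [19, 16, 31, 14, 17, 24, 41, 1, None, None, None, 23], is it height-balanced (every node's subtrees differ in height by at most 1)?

Tree (level-order array): [19, 16, 31, 14, 17, 24, 41, 1, None, None, None, 23]
Definition: a tree is height-balanced if, at every node, |h(left) - h(right)| <= 1 (empty subtree has height -1).
Bottom-up per-node check:
  node 1: h_left=-1, h_right=-1, diff=0 [OK], height=0
  node 14: h_left=0, h_right=-1, diff=1 [OK], height=1
  node 17: h_left=-1, h_right=-1, diff=0 [OK], height=0
  node 16: h_left=1, h_right=0, diff=1 [OK], height=2
  node 23: h_left=-1, h_right=-1, diff=0 [OK], height=0
  node 24: h_left=0, h_right=-1, diff=1 [OK], height=1
  node 41: h_left=-1, h_right=-1, diff=0 [OK], height=0
  node 31: h_left=1, h_right=0, diff=1 [OK], height=2
  node 19: h_left=2, h_right=2, diff=0 [OK], height=3
All nodes satisfy the balance condition.
Result: Balanced


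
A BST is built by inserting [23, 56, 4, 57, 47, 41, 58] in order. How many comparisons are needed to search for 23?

Search path for 23: 23
Found: True
Comparisons: 1


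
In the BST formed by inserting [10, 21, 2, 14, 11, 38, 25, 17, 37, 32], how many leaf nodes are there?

Tree built from: [10, 21, 2, 14, 11, 38, 25, 17, 37, 32]
Tree (level-order array): [10, 2, 21, None, None, 14, 38, 11, 17, 25, None, None, None, None, None, None, 37, 32]
Rule: A leaf has 0 children.
Per-node child counts:
  node 10: 2 child(ren)
  node 2: 0 child(ren)
  node 21: 2 child(ren)
  node 14: 2 child(ren)
  node 11: 0 child(ren)
  node 17: 0 child(ren)
  node 38: 1 child(ren)
  node 25: 1 child(ren)
  node 37: 1 child(ren)
  node 32: 0 child(ren)
Matching nodes: [2, 11, 17, 32]
Count of leaf nodes: 4


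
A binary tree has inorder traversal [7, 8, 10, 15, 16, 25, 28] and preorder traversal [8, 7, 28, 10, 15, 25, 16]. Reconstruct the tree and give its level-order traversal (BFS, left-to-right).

Inorder:  [7, 8, 10, 15, 16, 25, 28]
Preorder: [8, 7, 28, 10, 15, 25, 16]
Algorithm: preorder visits root first, so consume preorder in order;
for each root, split the current inorder slice at that value into
left-subtree inorder and right-subtree inorder, then recurse.
Recursive splits:
  root=8; inorder splits into left=[7], right=[10, 15, 16, 25, 28]
  root=7; inorder splits into left=[], right=[]
  root=28; inorder splits into left=[10, 15, 16, 25], right=[]
  root=10; inorder splits into left=[], right=[15, 16, 25]
  root=15; inorder splits into left=[], right=[16, 25]
  root=25; inorder splits into left=[16], right=[]
  root=16; inorder splits into left=[], right=[]
Reconstructed level-order: [8, 7, 28, 10, 15, 25, 16]


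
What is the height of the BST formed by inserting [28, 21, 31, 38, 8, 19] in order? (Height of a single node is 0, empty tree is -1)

Insertion order: [28, 21, 31, 38, 8, 19]
Tree (level-order array): [28, 21, 31, 8, None, None, 38, None, 19]
Compute height bottom-up (empty subtree = -1):
  height(19) = 1 + max(-1, -1) = 0
  height(8) = 1 + max(-1, 0) = 1
  height(21) = 1 + max(1, -1) = 2
  height(38) = 1 + max(-1, -1) = 0
  height(31) = 1 + max(-1, 0) = 1
  height(28) = 1 + max(2, 1) = 3
Height = 3


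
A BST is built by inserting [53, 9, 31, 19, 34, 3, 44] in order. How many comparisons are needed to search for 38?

Search path for 38: 53 -> 9 -> 31 -> 34 -> 44
Found: False
Comparisons: 5


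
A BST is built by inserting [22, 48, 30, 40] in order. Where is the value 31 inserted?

Starting tree (level order): [22, None, 48, 30, None, None, 40]
Insertion path: 22 -> 48 -> 30 -> 40
Result: insert 31 as left child of 40
Final tree (level order): [22, None, 48, 30, None, None, 40, 31]


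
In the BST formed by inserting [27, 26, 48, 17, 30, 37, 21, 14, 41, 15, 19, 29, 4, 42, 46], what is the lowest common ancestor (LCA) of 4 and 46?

Tree insertion order: [27, 26, 48, 17, 30, 37, 21, 14, 41, 15, 19, 29, 4, 42, 46]
Tree (level-order array): [27, 26, 48, 17, None, 30, None, 14, 21, 29, 37, 4, 15, 19, None, None, None, None, 41, None, None, None, None, None, None, None, 42, None, 46]
In a BST, the LCA of p=4, q=46 is the first node v on the
root-to-leaf path with p <= v <= q (go left if both < v, right if both > v).
Walk from root:
  at 27: 4 <= 27 <= 46, this is the LCA
LCA = 27


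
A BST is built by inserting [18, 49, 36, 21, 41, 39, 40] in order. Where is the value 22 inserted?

Starting tree (level order): [18, None, 49, 36, None, 21, 41, None, None, 39, None, None, 40]
Insertion path: 18 -> 49 -> 36 -> 21
Result: insert 22 as right child of 21
Final tree (level order): [18, None, 49, 36, None, 21, 41, None, 22, 39, None, None, None, None, 40]


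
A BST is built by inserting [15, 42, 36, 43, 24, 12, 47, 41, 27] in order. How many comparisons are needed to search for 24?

Search path for 24: 15 -> 42 -> 36 -> 24
Found: True
Comparisons: 4


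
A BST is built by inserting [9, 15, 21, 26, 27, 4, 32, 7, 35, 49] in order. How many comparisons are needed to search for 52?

Search path for 52: 9 -> 15 -> 21 -> 26 -> 27 -> 32 -> 35 -> 49
Found: False
Comparisons: 8


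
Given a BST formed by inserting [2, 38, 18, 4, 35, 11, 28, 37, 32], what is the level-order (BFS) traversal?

Tree insertion order: [2, 38, 18, 4, 35, 11, 28, 37, 32]
Tree (level-order array): [2, None, 38, 18, None, 4, 35, None, 11, 28, 37, None, None, None, 32]
BFS from the root, enqueuing left then right child of each popped node:
  queue [2] -> pop 2, enqueue [38], visited so far: [2]
  queue [38] -> pop 38, enqueue [18], visited so far: [2, 38]
  queue [18] -> pop 18, enqueue [4, 35], visited so far: [2, 38, 18]
  queue [4, 35] -> pop 4, enqueue [11], visited so far: [2, 38, 18, 4]
  queue [35, 11] -> pop 35, enqueue [28, 37], visited so far: [2, 38, 18, 4, 35]
  queue [11, 28, 37] -> pop 11, enqueue [none], visited so far: [2, 38, 18, 4, 35, 11]
  queue [28, 37] -> pop 28, enqueue [32], visited so far: [2, 38, 18, 4, 35, 11, 28]
  queue [37, 32] -> pop 37, enqueue [none], visited so far: [2, 38, 18, 4, 35, 11, 28, 37]
  queue [32] -> pop 32, enqueue [none], visited so far: [2, 38, 18, 4, 35, 11, 28, 37, 32]
Result: [2, 38, 18, 4, 35, 11, 28, 37, 32]


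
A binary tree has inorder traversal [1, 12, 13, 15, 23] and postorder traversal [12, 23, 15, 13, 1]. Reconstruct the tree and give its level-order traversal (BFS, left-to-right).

Inorder:   [1, 12, 13, 15, 23]
Postorder: [12, 23, 15, 13, 1]
Algorithm: postorder visits root last, so walk postorder right-to-left;
each value is the root of the current inorder slice — split it at that
value, recurse on the right subtree first, then the left.
Recursive splits:
  root=1; inorder splits into left=[], right=[12, 13, 15, 23]
  root=13; inorder splits into left=[12], right=[15, 23]
  root=15; inorder splits into left=[], right=[23]
  root=23; inorder splits into left=[], right=[]
  root=12; inorder splits into left=[], right=[]
Reconstructed level-order: [1, 13, 12, 15, 23]


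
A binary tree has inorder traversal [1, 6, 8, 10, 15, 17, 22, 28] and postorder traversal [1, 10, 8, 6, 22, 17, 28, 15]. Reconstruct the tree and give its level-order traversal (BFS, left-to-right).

Inorder:   [1, 6, 8, 10, 15, 17, 22, 28]
Postorder: [1, 10, 8, 6, 22, 17, 28, 15]
Algorithm: postorder visits root last, so walk postorder right-to-left;
each value is the root of the current inorder slice — split it at that
value, recurse on the right subtree first, then the left.
Recursive splits:
  root=15; inorder splits into left=[1, 6, 8, 10], right=[17, 22, 28]
  root=28; inorder splits into left=[17, 22], right=[]
  root=17; inorder splits into left=[], right=[22]
  root=22; inorder splits into left=[], right=[]
  root=6; inorder splits into left=[1], right=[8, 10]
  root=8; inorder splits into left=[], right=[10]
  root=10; inorder splits into left=[], right=[]
  root=1; inorder splits into left=[], right=[]
Reconstructed level-order: [15, 6, 28, 1, 8, 17, 10, 22]


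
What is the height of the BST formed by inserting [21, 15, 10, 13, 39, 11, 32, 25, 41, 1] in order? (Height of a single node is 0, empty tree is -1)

Insertion order: [21, 15, 10, 13, 39, 11, 32, 25, 41, 1]
Tree (level-order array): [21, 15, 39, 10, None, 32, 41, 1, 13, 25, None, None, None, None, None, 11]
Compute height bottom-up (empty subtree = -1):
  height(1) = 1 + max(-1, -1) = 0
  height(11) = 1 + max(-1, -1) = 0
  height(13) = 1 + max(0, -1) = 1
  height(10) = 1 + max(0, 1) = 2
  height(15) = 1 + max(2, -1) = 3
  height(25) = 1 + max(-1, -1) = 0
  height(32) = 1 + max(0, -1) = 1
  height(41) = 1 + max(-1, -1) = 0
  height(39) = 1 + max(1, 0) = 2
  height(21) = 1 + max(3, 2) = 4
Height = 4


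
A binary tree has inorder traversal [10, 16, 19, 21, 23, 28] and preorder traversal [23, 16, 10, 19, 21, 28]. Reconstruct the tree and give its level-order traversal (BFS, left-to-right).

Inorder:  [10, 16, 19, 21, 23, 28]
Preorder: [23, 16, 10, 19, 21, 28]
Algorithm: preorder visits root first, so consume preorder in order;
for each root, split the current inorder slice at that value into
left-subtree inorder and right-subtree inorder, then recurse.
Recursive splits:
  root=23; inorder splits into left=[10, 16, 19, 21], right=[28]
  root=16; inorder splits into left=[10], right=[19, 21]
  root=10; inorder splits into left=[], right=[]
  root=19; inorder splits into left=[], right=[21]
  root=21; inorder splits into left=[], right=[]
  root=28; inorder splits into left=[], right=[]
Reconstructed level-order: [23, 16, 28, 10, 19, 21]


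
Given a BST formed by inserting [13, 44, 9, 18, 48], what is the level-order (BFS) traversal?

Tree insertion order: [13, 44, 9, 18, 48]
Tree (level-order array): [13, 9, 44, None, None, 18, 48]
BFS from the root, enqueuing left then right child of each popped node:
  queue [13] -> pop 13, enqueue [9, 44], visited so far: [13]
  queue [9, 44] -> pop 9, enqueue [none], visited so far: [13, 9]
  queue [44] -> pop 44, enqueue [18, 48], visited so far: [13, 9, 44]
  queue [18, 48] -> pop 18, enqueue [none], visited so far: [13, 9, 44, 18]
  queue [48] -> pop 48, enqueue [none], visited so far: [13, 9, 44, 18, 48]
Result: [13, 9, 44, 18, 48]


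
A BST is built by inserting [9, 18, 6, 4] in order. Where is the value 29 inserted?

Starting tree (level order): [9, 6, 18, 4]
Insertion path: 9 -> 18
Result: insert 29 as right child of 18
Final tree (level order): [9, 6, 18, 4, None, None, 29]


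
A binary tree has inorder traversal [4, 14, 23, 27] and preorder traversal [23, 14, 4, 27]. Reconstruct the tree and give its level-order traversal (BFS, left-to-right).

Inorder:  [4, 14, 23, 27]
Preorder: [23, 14, 4, 27]
Algorithm: preorder visits root first, so consume preorder in order;
for each root, split the current inorder slice at that value into
left-subtree inorder and right-subtree inorder, then recurse.
Recursive splits:
  root=23; inorder splits into left=[4, 14], right=[27]
  root=14; inorder splits into left=[4], right=[]
  root=4; inorder splits into left=[], right=[]
  root=27; inorder splits into left=[], right=[]
Reconstructed level-order: [23, 14, 27, 4]


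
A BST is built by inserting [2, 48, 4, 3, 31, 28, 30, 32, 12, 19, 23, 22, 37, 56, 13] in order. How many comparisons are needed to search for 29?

Search path for 29: 2 -> 48 -> 4 -> 31 -> 28 -> 30
Found: False
Comparisons: 6


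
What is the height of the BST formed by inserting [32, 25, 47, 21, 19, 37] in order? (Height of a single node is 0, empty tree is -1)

Insertion order: [32, 25, 47, 21, 19, 37]
Tree (level-order array): [32, 25, 47, 21, None, 37, None, 19]
Compute height bottom-up (empty subtree = -1):
  height(19) = 1 + max(-1, -1) = 0
  height(21) = 1 + max(0, -1) = 1
  height(25) = 1 + max(1, -1) = 2
  height(37) = 1 + max(-1, -1) = 0
  height(47) = 1 + max(0, -1) = 1
  height(32) = 1 + max(2, 1) = 3
Height = 3


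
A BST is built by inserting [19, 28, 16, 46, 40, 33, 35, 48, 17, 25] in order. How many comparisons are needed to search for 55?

Search path for 55: 19 -> 28 -> 46 -> 48
Found: False
Comparisons: 4


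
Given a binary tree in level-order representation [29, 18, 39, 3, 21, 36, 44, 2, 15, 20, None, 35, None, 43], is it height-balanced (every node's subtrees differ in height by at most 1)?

Tree (level-order array): [29, 18, 39, 3, 21, 36, 44, 2, 15, 20, None, 35, None, 43]
Definition: a tree is height-balanced if, at every node, |h(left) - h(right)| <= 1 (empty subtree has height -1).
Bottom-up per-node check:
  node 2: h_left=-1, h_right=-1, diff=0 [OK], height=0
  node 15: h_left=-1, h_right=-1, diff=0 [OK], height=0
  node 3: h_left=0, h_right=0, diff=0 [OK], height=1
  node 20: h_left=-1, h_right=-1, diff=0 [OK], height=0
  node 21: h_left=0, h_right=-1, diff=1 [OK], height=1
  node 18: h_left=1, h_right=1, diff=0 [OK], height=2
  node 35: h_left=-1, h_right=-1, diff=0 [OK], height=0
  node 36: h_left=0, h_right=-1, diff=1 [OK], height=1
  node 43: h_left=-1, h_right=-1, diff=0 [OK], height=0
  node 44: h_left=0, h_right=-1, diff=1 [OK], height=1
  node 39: h_left=1, h_right=1, diff=0 [OK], height=2
  node 29: h_left=2, h_right=2, diff=0 [OK], height=3
All nodes satisfy the balance condition.
Result: Balanced


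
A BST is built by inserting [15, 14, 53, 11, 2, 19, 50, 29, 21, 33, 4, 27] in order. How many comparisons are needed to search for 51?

Search path for 51: 15 -> 53 -> 19 -> 50
Found: False
Comparisons: 4


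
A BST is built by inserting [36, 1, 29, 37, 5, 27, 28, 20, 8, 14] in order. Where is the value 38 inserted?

Starting tree (level order): [36, 1, 37, None, 29, None, None, 5, None, None, 27, 20, 28, 8, None, None, None, None, 14]
Insertion path: 36 -> 37
Result: insert 38 as right child of 37
Final tree (level order): [36, 1, 37, None, 29, None, 38, 5, None, None, None, None, 27, 20, 28, 8, None, None, None, None, 14]


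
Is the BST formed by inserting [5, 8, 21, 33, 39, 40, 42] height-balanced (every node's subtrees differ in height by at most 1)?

Tree (level-order array): [5, None, 8, None, 21, None, 33, None, 39, None, 40, None, 42]
Definition: a tree is height-balanced if, at every node, |h(left) - h(right)| <= 1 (empty subtree has height -1).
Bottom-up per-node check:
  node 42: h_left=-1, h_right=-1, diff=0 [OK], height=0
  node 40: h_left=-1, h_right=0, diff=1 [OK], height=1
  node 39: h_left=-1, h_right=1, diff=2 [FAIL (|-1-1|=2 > 1)], height=2
  node 33: h_left=-1, h_right=2, diff=3 [FAIL (|-1-2|=3 > 1)], height=3
  node 21: h_left=-1, h_right=3, diff=4 [FAIL (|-1-3|=4 > 1)], height=4
  node 8: h_left=-1, h_right=4, diff=5 [FAIL (|-1-4|=5 > 1)], height=5
  node 5: h_left=-1, h_right=5, diff=6 [FAIL (|-1-5|=6 > 1)], height=6
Node 39 violates the condition: |-1 - 1| = 2 > 1.
Result: Not balanced


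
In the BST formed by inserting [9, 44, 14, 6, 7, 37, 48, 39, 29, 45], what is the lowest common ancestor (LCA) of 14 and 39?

Tree insertion order: [9, 44, 14, 6, 7, 37, 48, 39, 29, 45]
Tree (level-order array): [9, 6, 44, None, 7, 14, 48, None, None, None, 37, 45, None, 29, 39]
In a BST, the LCA of p=14, q=39 is the first node v on the
root-to-leaf path with p <= v <= q (go left if both < v, right if both > v).
Walk from root:
  at 9: both 14 and 39 > 9, go right
  at 44: both 14 and 39 < 44, go left
  at 14: 14 <= 14 <= 39, this is the LCA
LCA = 14


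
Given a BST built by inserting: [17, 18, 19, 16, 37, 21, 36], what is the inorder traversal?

Tree insertion order: [17, 18, 19, 16, 37, 21, 36]
Tree (level-order array): [17, 16, 18, None, None, None, 19, None, 37, 21, None, None, 36]
Inorder traversal: [16, 17, 18, 19, 21, 36, 37]


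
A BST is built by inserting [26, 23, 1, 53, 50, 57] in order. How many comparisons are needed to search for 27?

Search path for 27: 26 -> 53 -> 50
Found: False
Comparisons: 3


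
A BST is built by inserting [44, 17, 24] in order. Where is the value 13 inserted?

Starting tree (level order): [44, 17, None, None, 24]
Insertion path: 44 -> 17
Result: insert 13 as left child of 17
Final tree (level order): [44, 17, None, 13, 24]


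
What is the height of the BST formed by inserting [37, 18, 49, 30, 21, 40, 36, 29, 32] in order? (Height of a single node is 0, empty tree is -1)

Insertion order: [37, 18, 49, 30, 21, 40, 36, 29, 32]
Tree (level-order array): [37, 18, 49, None, 30, 40, None, 21, 36, None, None, None, 29, 32]
Compute height bottom-up (empty subtree = -1):
  height(29) = 1 + max(-1, -1) = 0
  height(21) = 1 + max(-1, 0) = 1
  height(32) = 1 + max(-1, -1) = 0
  height(36) = 1 + max(0, -1) = 1
  height(30) = 1 + max(1, 1) = 2
  height(18) = 1 + max(-1, 2) = 3
  height(40) = 1 + max(-1, -1) = 0
  height(49) = 1 + max(0, -1) = 1
  height(37) = 1 + max(3, 1) = 4
Height = 4


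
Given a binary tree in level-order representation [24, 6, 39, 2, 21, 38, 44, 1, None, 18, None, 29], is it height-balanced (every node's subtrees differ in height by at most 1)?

Tree (level-order array): [24, 6, 39, 2, 21, 38, 44, 1, None, 18, None, 29]
Definition: a tree is height-balanced if, at every node, |h(left) - h(right)| <= 1 (empty subtree has height -1).
Bottom-up per-node check:
  node 1: h_left=-1, h_right=-1, diff=0 [OK], height=0
  node 2: h_left=0, h_right=-1, diff=1 [OK], height=1
  node 18: h_left=-1, h_right=-1, diff=0 [OK], height=0
  node 21: h_left=0, h_right=-1, diff=1 [OK], height=1
  node 6: h_left=1, h_right=1, diff=0 [OK], height=2
  node 29: h_left=-1, h_right=-1, diff=0 [OK], height=0
  node 38: h_left=0, h_right=-1, diff=1 [OK], height=1
  node 44: h_left=-1, h_right=-1, diff=0 [OK], height=0
  node 39: h_left=1, h_right=0, diff=1 [OK], height=2
  node 24: h_left=2, h_right=2, diff=0 [OK], height=3
All nodes satisfy the balance condition.
Result: Balanced


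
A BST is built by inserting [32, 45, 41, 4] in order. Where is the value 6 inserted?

Starting tree (level order): [32, 4, 45, None, None, 41]
Insertion path: 32 -> 4
Result: insert 6 as right child of 4
Final tree (level order): [32, 4, 45, None, 6, 41]


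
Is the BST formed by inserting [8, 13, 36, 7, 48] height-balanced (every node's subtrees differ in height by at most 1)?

Tree (level-order array): [8, 7, 13, None, None, None, 36, None, 48]
Definition: a tree is height-balanced if, at every node, |h(left) - h(right)| <= 1 (empty subtree has height -1).
Bottom-up per-node check:
  node 7: h_left=-1, h_right=-1, diff=0 [OK], height=0
  node 48: h_left=-1, h_right=-1, diff=0 [OK], height=0
  node 36: h_left=-1, h_right=0, diff=1 [OK], height=1
  node 13: h_left=-1, h_right=1, diff=2 [FAIL (|-1-1|=2 > 1)], height=2
  node 8: h_left=0, h_right=2, diff=2 [FAIL (|0-2|=2 > 1)], height=3
Node 13 violates the condition: |-1 - 1| = 2 > 1.
Result: Not balanced


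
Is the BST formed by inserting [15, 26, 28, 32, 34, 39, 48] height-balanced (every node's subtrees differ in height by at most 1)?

Tree (level-order array): [15, None, 26, None, 28, None, 32, None, 34, None, 39, None, 48]
Definition: a tree is height-balanced if, at every node, |h(left) - h(right)| <= 1 (empty subtree has height -1).
Bottom-up per-node check:
  node 48: h_left=-1, h_right=-1, diff=0 [OK], height=0
  node 39: h_left=-1, h_right=0, diff=1 [OK], height=1
  node 34: h_left=-1, h_right=1, diff=2 [FAIL (|-1-1|=2 > 1)], height=2
  node 32: h_left=-1, h_right=2, diff=3 [FAIL (|-1-2|=3 > 1)], height=3
  node 28: h_left=-1, h_right=3, diff=4 [FAIL (|-1-3|=4 > 1)], height=4
  node 26: h_left=-1, h_right=4, diff=5 [FAIL (|-1-4|=5 > 1)], height=5
  node 15: h_left=-1, h_right=5, diff=6 [FAIL (|-1-5|=6 > 1)], height=6
Node 34 violates the condition: |-1 - 1| = 2 > 1.
Result: Not balanced


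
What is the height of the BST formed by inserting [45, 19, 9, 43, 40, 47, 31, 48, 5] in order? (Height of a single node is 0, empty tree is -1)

Insertion order: [45, 19, 9, 43, 40, 47, 31, 48, 5]
Tree (level-order array): [45, 19, 47, 9, 43, None, 48, 5, None, 40, None, None, None, None, None, 31]
Compute height bottom-up (empty subtree = -1):
  height(5) = 1 + max(-1, -1) = 0
  height(9) = 1 + max(0, -1) = 1
  height(31) = 1 + max(-1, -1) = 0
  height(40) = 1 + max(0, -1) = 1
  height(43) = 1 + max(1, -1) = 2
  height(19) = 1 + max(1, 2) = 3
  height(48) = 1 + max(-1, -1) = 0
  height(47) = 1 + max(-1, 0) = 1
  height(45) = 1 + max(3, 1) = 4
Height = 4


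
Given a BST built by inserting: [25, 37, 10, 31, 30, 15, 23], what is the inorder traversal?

Tree insertion order: [25, 37, 10, 31, 30, 15, 23]
Tree (level-order array): [25, 10, 37, None, 15, 31, None, None, 23, 30]
Inorder traversal: [10, 15, 23, 25, 30, 31, 37]


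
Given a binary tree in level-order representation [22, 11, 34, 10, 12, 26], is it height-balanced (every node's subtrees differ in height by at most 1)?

Tree (level-order array): [22, 11, 34, 10, 12, 26]
Definition: a tree is height-balanced if, at every node, |h(left) - h(right)| <= 1 (empty subtree has height -1).
Bottom-up per-node check:
  node 10: h_left=-1, h_right=-1, diff=0 [OK], height=0
  node 12: h_left=-1, h_right=-1, diff=0 [OK], height=0
  node 11: h_left=0, h_right=0, diff=0 [OK], height=1
  node 26: h_left=-1, h_right=-1, diff=0 [OK], height=0
  node 34: h_left=0, h_right=-1, diff=1 [OK], height=1
  node 22: h_left=1, h_right=1, diff=0 [OK], height=2
All nodes satisfy the balance condition.
Result: Balanced


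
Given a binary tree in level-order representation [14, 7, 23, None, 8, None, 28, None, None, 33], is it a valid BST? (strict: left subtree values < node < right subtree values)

Level-order array: [14, 7, 23, None, 8, None, 28, None, None, 33]
Validate using subtree bounds (lo, hi): at each node, require lo < value < hi,
then recurse left with hi=value and right with lo=value.
Preorder trace (stopping at first violation):
  at node 14 with bounds (-inf, +inf): OK
  at node 7 with bounds (-inf, 14): OK
  at node 8 with bounds (7, 14): OK
  at node 23 with bounds (14, +inf): OK
  at node 28 with bounds (23, +inf): OK
  at node 33 with bounds (23, 28): VIOLATION
Node 33 violates its bound: not (23 < 33 < 28).
Result: Not a valid BST


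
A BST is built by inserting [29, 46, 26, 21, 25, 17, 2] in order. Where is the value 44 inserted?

Starting tree (level order): [29, 26, 46, 21, None, None, None, 17, 25, 2]
Insertion path: 29 -> 46
Result: insert 44 as left child of 46
Final tree (level order): [29, 26, 46, 21, None, 44, None, 17, 25, None, None, 2]


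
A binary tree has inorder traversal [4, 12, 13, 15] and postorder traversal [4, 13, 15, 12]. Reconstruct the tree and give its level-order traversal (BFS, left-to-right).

Inorder:   [4, 12, 13, 15]
Postorder: [4, 13, 15, 12]
Algorithm: postorder visits root last, so walk postorder right-to-left;
each value is the root of the current inorder slice — split it at that
value, recurse on the right subtree first, then the left.
Recursive splits:
  root=12; inorder splits into left=[4], right=[13, 15]
  root=15; inorder splits into left=[13], right=[]
  root=13; inorder splits into left=[], right=[]
  root=4; inorder splits into left=[], right=[]
Reconstructed level-order: [12, 4, 15, 13]


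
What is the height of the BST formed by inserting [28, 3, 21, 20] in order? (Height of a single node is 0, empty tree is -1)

Insertion order: [28, 3, 21, 20]
Tree (level-order array): [28, 3, None, None, 21, 20]
Compute height bottom-up (empty subtree = -1):
  height(20) = 1 + max(-1, -1) = 0
  height(21) = 1 + max(0, -1) = 1
  height(3) = 1 + max(-1, 1) = 2
  height(28) = 1 + max(2, -1) = 3
Height = 3


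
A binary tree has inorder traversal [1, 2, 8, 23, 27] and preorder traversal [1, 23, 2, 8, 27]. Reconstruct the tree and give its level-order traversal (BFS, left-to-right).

Inorder:  [1, 2, 8, 23, 27]
Preorder: [1, 23, 2, 8, 27]
Algorithm: preorder visits root first, so consume preorder in order;
for each root, split the current inorder slice at that value into
left-subtree inorder and right-subtree inorder, then recurse.
Recursive splits:
  root=1; inorder splits into left=[], right=[2, 8, 23, 27]
  root=23; inorder splits into left=[2, 8], right=[27]
  root=2; inorder splits into left=[], right=[8]
  root=8; inorder splits into left=[], right=[]
  root=27; inorder splits into left=[], right=[]
Reconstructed level-order: [1, 23, 2, 27, 8]


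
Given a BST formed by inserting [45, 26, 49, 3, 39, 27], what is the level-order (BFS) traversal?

Tree insertion order: [45, 26, 49, 3, 39, 27]
Tree (level-order array): [45, 26, 49, 3, 39, None, None, None, None, 27]
BFS from the root, enqueuing left then right child of each popped node:
  queue [45] -> pop 45, enqueue [26, 49], visited so far: [45]
  queue [26, 49] -> pop 26, enqueue [3, 39], visited so far: [45, 26]
  queue [49, 3, 39] -> pop 49, enqueue [none], visited so far: [45, 26, 49]
  queue [3, 39] -> pop 3, enqueue [none], visited so far: [45, 26, 49, 3]
  queue [39] -> pop 39, enqueue [27], visited so far: [45, 26, 49, 3, 39]
  queue [27] -> pop 27, enqueue [none], visited so far: [45, 26, 49, 3, 39, 27]
Result: [45, 26, 49, 3, 39, 27]


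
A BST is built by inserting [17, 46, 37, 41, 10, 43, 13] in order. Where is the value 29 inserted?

Starting tree (level order): [17, 10, 46, None, 13, 37, None, None, None, None, 41, None, 43]
Insertion path: 17 -> 46 -> 37
Result: insert 29 as left child of 37
Final tree (level order): [17, 10, 46, None, 13, 37, None, None, None, 29, 41, None, None, None, 43]


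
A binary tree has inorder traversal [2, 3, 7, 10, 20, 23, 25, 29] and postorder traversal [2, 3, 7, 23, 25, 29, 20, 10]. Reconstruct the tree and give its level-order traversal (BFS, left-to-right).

Inorder:   [2, 3, 7, 10, 20, 23, 25, 29]
Postorder: [2, 3, 7, 23, 25, 29, 20, 10]
Algorithm: postorder visits root last, so walk postorder right-to-left;
each value is the root of the current inorder slice — split it at that
value, recurse on the right subtree first, then the left.
Recursive splits:
  root=10; inorder splits into left=[2, 3, 7], right=[20, 23, 25, 29]
  root=20; inorder splits into left=[], right=[23, 25, 29]
  root=29; inorder splits into left=[23, 25], right=[]
  root=25; inorder splits into left=[23], right=[]
  root=23; inorder splits into left=[], right=[]
  root=7; inorder splits into left=[2, 3], right=[]
  root=3; inorder splits into left=[2], right=[]
  root=2; inorder splits into left=[], right=[]
Reconstructed level-order: [10, 7, 20, 3, 29, 2, 25, 23]


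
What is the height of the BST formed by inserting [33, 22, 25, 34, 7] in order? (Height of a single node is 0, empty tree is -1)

Insertion order: [33, 22, 25, 34, 7]
Tree (level-order array): [33, 22, 34, 7, 25]
Compute height bottom-up (empty subtree = -1):
  height(7) = 1 + max(-1, -1) = 0
  height(25) = 1 + max(-1, -1) = 0
  height(22) = 1 + max(0, 0) = 1
  height(34) = 1 + max(-1, -1) = 0
  height(33) = 1 + max(1, 0) = 2
Height = 2


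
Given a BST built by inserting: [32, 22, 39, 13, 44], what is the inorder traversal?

Tree insertion order: [32, 22, 39, 13, 44]
Tree (level-order array): [32, 22, 39, 13, None, None, 44]
Inorder traversal: [13, 22, 32, 39, 44]


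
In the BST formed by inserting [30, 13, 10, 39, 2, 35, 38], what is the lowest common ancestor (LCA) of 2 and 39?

Tree insertion order: [30, 13, 10, 39, 2, 35, 38]
Tree (level-order array): [30, 13, 39, 10, None, 35, None, 2, None, None, 38]
In a BST, the LCA of p=2, q=39 is the first node v on the
root-to-leaf path with p <= v <= q (go left if both < v, right if both > v).
Walk from root:
  at 30: 2 <= 30 <= 39, this is the LCA
LCA = 30


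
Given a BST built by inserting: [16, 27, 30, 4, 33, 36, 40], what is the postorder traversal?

Tree insertion order: [16, 27, 30, 4, 33, 36, 40]
Tree (level-order array): [16, 4, 27, None, None, None, 30, None, 33, None, 36, None, 40]
Postorder traversal: [4, 40, 36, 33, 30, 27, 16]


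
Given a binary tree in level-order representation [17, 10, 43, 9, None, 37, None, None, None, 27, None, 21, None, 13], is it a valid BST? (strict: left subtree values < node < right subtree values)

Level-order array: [17, 10, 43, 9, None, 37, None, None, None, 27, None, 21, None, 13]
Validate using subtree bounds (lo, hi): at each node, require lo < value < hi,
then recurse left with hi=value and right with lo=value.
Preorder trace (stopping at first violation):
  at node 17 with bounds (-inf, +inf): OK
  at node 10 with bounds (-inf, 17): OK
  at node 9 with bounds (-inf, 10): OK
  at node 43 with bounds (17, +inf): OK
  at node 37 with bounds (17, 43): OK
  at node 27 with bounds (17, 37): OK
  at node 21 with bounds (17, 27): OK
  at node 13 with bounds (17, 21): VIOLATION
Node 13 violates its bound: not (17 < 13 < 21).
Result: Not a valid BST


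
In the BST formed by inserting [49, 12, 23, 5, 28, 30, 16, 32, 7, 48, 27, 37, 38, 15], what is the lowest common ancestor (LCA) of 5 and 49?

Tree insertion order: [49, 12, 23, 5, 28, 30, 16, 32, 7, 48, 27, 37, 38, 15]
Tree (level-order array): [49, 12, None, 5, 23, None, 7, 16, 28, None, None, 15, None, 27, 30, None, None, None, None, None, 32, None, 48, 37, None, None, 38]
In a BST, the LCA of p=5, q=49 is the first node v on the
root-to-leaf path with p <= v <= q (go left if both < v, right if both > v).
Walk from root:
  at 49: 5 <= 49 <= 49, this is the LCA
LCA = 49


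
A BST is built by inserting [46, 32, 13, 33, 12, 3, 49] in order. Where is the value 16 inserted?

Starting tree (level order): [46, 32, 49, 13, 33, None, None, 12, None, None, None, 3]
Insertion path: 46 -> 32 -> 13
Result: insert 16 as right child of 13
Final tree (level order): [46, 32, 49, 13, 33, None, None, 12, 16, None, None, 3]


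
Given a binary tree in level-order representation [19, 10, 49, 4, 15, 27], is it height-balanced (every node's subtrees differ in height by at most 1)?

Tree (level-order array): [19, 10, 49, 4, 15, 27]
Definition: a tree is height-balanced if, at every node, |h(left) - h(right)| <= 1 (empty subtree has height -1).
Bottom-up per-node check:
  node 4: h_left=-1, h_right=-1, diff=0 [OK], height=0
  node 15: h_left=-1, h_right=-1, diff=0 [OK], height=0
  node 10: h_left=0, h_right=0, diff=0 [OK], height=1
  node 27: h_left=-1, h_right=-1, diff=0 [OK], height=0
  node 49: h_left=0, h_right=-1, diff=1 [OK], height=1
  node 19: h_left=1, h_right=1, diff=0 [OK], height=2
All nodes satisfy the balance condition.
Result: Balanced


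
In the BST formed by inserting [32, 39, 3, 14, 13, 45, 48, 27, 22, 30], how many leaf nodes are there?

Tree built from: [32, 39, 3, 14, 13, 45, 48, 27, 22, 30]
Tree (level-order array): [32, 3, 39, None, 14, None, 45, 13, 27, None, 48, None, None, 22, 30]
Rule: A leaf has 0 children.
Per-node child counts:
  node 32: 2 child(ren)
  node 3: 1 child(ren)
  node 14: 2 child(ren)
  node 13: 0 child(ren)
  node 27: 2 child(ren)
  node 22: 0 child(ren)
  node 30: 0 child(ren)
  node 39: 1 child(ren)
  node 45: 1 child(ren)
  node 48: 0 child(ren)
Matching nodes: [13, 22, 30, 48]
Count of leaf nodes: 4


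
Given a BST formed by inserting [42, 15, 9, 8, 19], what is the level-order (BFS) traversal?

Tree insertion order: [42, 15, 9, 8, 19]
Tree (level-order array): [42, 15, None, 9, 19, 8]
BFS from the root, enqueuing left then right child of each popped node:
  queue [42] -> pop 42, enqueue [15], visited so far: [42]
  queue [15] -> pop 15, enqueue [9, 19], visited so far: [42, 15]
  queue [9, 19] -> pop 9, enqueue [8], visited so far: [42, 15, 9]
  queue [19, 8] -> pop 19, enqueue [none], visited so far: [42, 15, 9, 19]
  queue [8] -> pop 8, enqueue [none], visited so far: [42, 15, 9, 19, 8]
Result: [42, 15, 9, 19, 8]


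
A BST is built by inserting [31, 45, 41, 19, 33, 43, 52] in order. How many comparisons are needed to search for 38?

Search path for 38: 31 -> 45 -> 41 -> 33
Found: False
Comparisons: 4


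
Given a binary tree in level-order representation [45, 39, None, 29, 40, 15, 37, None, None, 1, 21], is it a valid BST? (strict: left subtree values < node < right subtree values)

Level-order array: [45, 39, None, 29, 40, 15, 37, None, None, 1, 21]
Validate using subtree bounds (lo, hi): at each node, require lo < value < hi,
then recurse left with hi=value and right with lo=value.
Preorder trace (stopping at first violation):
  at node 45 with bounds (-inf, +inf): OK
  at node 39 with bounds (-inf, 45): OK
  at node 29 with bounds (-inf, 39): OK
  at node 15 with bounds (-inf, 29): OK
  at node 1 with bounds (-inf, 15): OK
  at node 21 with bounds (15, 29): OK
  at node 37 with bounds (29, 39): OK
  at node 40 with bounds (39, 45): OK
No violation found at any node.
Result: Valid BST
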